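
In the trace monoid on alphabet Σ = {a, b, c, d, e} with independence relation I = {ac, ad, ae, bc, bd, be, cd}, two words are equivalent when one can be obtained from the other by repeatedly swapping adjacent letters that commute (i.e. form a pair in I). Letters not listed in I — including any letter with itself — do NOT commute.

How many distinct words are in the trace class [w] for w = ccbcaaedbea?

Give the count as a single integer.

462

piece 0:c — minimal
piece 1:c rests on {0:c}
piece 2:b — minimal
piece 3:c rests on {1:c}
piece 4:a rests on {2:b}
piece 5:a rests on {4:a}
piece 6:e rests on {3:c}
piece 7:d rests on {6:e}
piece 8:b rests on {5:a}
piece 9:e rests on {7:d}
piece 10:a rests on {8:b}
minimal pieces: {0:c, 2:b}
ways to finish when only these pieces remain (= sum over removing one remaining piece with nothing left below it):
  1 left: {9}→1  {10}→1
  2 left: {7,9}→1  {8,10}→1  {9,10}→2
  3 left: {5,8,10}→1  {6,7,9}→1  {7,9,10}→3  {8,9,10}→3
  4 left: {3,6,7,9}→1  {4,5,8,10}→1  {5,8,9,10}→4  {6,7,9,10}→4  {7,8,9,10}→6
  5 left: {1,3,6,7,9}→1  {2,4,5,8,10}→1  {3,6,7,9,10}→5  {4,5,8,9,10}→5  {5,7,8,9,10}→10  {6,7,8,9,10}→10
  6 left: {0,1,3,6,7,9}→1  {1,3,6,7,9,10}→6  {2,4,5,8,9,10}→6  {3,6,7,8,9,10}→15  {4,5,7,8,9,10}→15  {5,6,7,8,9,10}→20
  7 left: {0,1,3,6,7,9,10}→7  {1,3,6,7,8,9,10}→21  {2,4,5,7,8,9,10}→21  {3,5,6,7,8,9,10}→35  {4,5,6,7,8,9,10}→35
  8 left: {0,1,3,6,7,8,9,10}→28  {1,3,5,6,7,8,9,10}→56  {2,4,5,6,7,8,9,10}→56  {3,4,5,6,7,8,9,10}→70
  9 left: {0,1,3,5,6,7,8,9,10}→84  {1,3,4,5,6,7,8,9,10}→126  {2,3,4,5,6,7,8,9,10}→126
  placing 0:c first → 252 extensions
  placing 2:b first → 210 extensions
total linear extensions = 462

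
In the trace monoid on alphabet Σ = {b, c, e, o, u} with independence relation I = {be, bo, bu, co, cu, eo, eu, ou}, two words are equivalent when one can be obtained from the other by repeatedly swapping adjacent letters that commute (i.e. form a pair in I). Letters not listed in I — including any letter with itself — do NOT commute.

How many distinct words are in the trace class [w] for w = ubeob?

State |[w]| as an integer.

60

piece 0:u — minimal
piece 1:b — minimal
piece 2:e — minimal
piece 3:o — minimal
piece 4:b rests on {1:b}
minimal pieces: {0:u, 1:b, 2:e, 3:o}
ways to finish when only these pieces remain (= sum over removing one remaining piece with nothing left below it):
  1 left: {0}→1  {2}→1  {3}→1  {4}→1
  2 left: {0,2}→2  {0,3}→2  {0,4}→2  {1,4}→1  {2,3}→2  {2,4}→2  {3,4}→2
  3 left: {0,1,4}→3  {0,2,3}→6  {0,2,4}→6  {0,3,4}→6  {1,2,4}→3  {1,3,4}→3  {2,3,4}→6
  placing 0:u first → 12 extensions
  placing 1:b first → 24 extensions
  placing 2:e first → 12 extensions
  placing 3:o first → 12 extensions
total linear extensions = 60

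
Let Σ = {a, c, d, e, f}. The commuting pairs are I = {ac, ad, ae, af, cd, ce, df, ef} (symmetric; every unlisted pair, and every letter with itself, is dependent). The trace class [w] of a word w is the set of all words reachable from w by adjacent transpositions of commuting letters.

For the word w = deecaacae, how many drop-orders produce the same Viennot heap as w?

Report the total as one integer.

1260

#0=d has no predecessor
#1=e depends on [0:d]
#2=e depends on [1:e]
#3=c has no predecessor
#4=a has no predecessor
#5=a depends on [4:a]
#6=c depends on [3:c]
#7=a depends on [5:a]
#8=e depends on [2:e]
sources: [0:d, 3:c, 4:a]
N(rest) = Σ N(rest − s) over sources s of rest; N(one piece) = 1:
  size 1 → [6]=1  [7]=1  [8]=1
  size 2 → [2,8]=1  [3,6]=1  [5,7]=1  [6,7]=2  [6,8]=2  [7,8]=2
  size 3 → [1,2,8]=1  [2,6,8]=3  [2,7,8]=3  [3,6,7]=3  [3,6,8]=3  [4,5,7]=1  [5,6,7]=3  [5,7,8]=3  [6,7,8]=6
  size 4 → [0,1,2,8]=1  [1,2,6,8]=4  [1,2,7,8]=4  [2,3,6,8]=6  [2,5,7,8]=6  [2,6,7,8]=12  [3,5,6,7]=6  [3,6,7,8]=12  [4,5,6,7]=4  [4,5,7,8]=4  [5,6,7,8]=12
  size 5 → [0,1,2,6,8]=5  [0,1,2,7,8]=5  [1,2,3,6,8]=10  [1,2,5,7,8]=10  [1,2,6,7,8]=20  [2,3,6,7,8]=30  [2,4,5,7,8]=10  [2,5,6,7,8]=30  [3,4,5,6,7]=10  [3,5,6,7,8]=30  [4,5,6,7,8]=20
  size 6 → [0,1,2,3,6,8]=15  [0,1,2,5,7,8]=15  [0,1,2,6,7,8]=30  [1,2,3,6,7,8]=60  [1,2,4,5,7,8]=20  [1,2,5,6,7,8]=60  [2,3,5,6,7,8]=90  [2,4,5,6,7,8]=60  [3,4,5,6,7,8]=60
  size 7 → [0,1,2,3,6,7,8]=105  [0,1,2,4,5,7,8]=35  [0,1,2,5,6,7,8]=105  [1,2,3,5,6,7,8]=210  [1,2,4,5,6,7,8]=140  [2,3,4,5,6,7,8]=210
  first=0(d) contributes 560
  first=3(c) contributes 280
  first=4(a) contributes 420
|[w]| = 1260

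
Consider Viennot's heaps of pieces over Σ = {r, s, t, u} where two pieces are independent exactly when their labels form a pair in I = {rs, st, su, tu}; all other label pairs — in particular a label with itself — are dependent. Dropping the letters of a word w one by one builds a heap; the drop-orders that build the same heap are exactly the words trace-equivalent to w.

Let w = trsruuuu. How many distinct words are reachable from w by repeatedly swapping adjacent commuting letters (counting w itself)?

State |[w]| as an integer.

8

#0=t has no predecessor
#1=r depends on [0:t]
#2=s has no predecessor
#3=r depends on [1:r]
#4=u depends on [3:r]
#5=u depends on [4:u]
#6=u depends on [5:u]
#7=u depends on [6:u]
sources: [0:t, 2:s]
N(rest) = Σ N(rest − s) over sources s of rest; N(one piece) = 1:
  size 1 → [2]=1  [7]=1
  size 2 → [2,7]=2  [6,7]=1
  size 3 → [2,6,7]=3  [5,6,7]=1
  size 4 → [2,5,6,7]=4  [4,5,6,7]=1
  size 5 → [2,4,5,6,7]=5  [3,4,5,6,7]=1
  size 6 → [1,3,4,5,6,7]=1  [2,3,4,5,6,7]=6
  first=0(t) contributes 7
  first=2(s) contributes 1
|[w]| = 8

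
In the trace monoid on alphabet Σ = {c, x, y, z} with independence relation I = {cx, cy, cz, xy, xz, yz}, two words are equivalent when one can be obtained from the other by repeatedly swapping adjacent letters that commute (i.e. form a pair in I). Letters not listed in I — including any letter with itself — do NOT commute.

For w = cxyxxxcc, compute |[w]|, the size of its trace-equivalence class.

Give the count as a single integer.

280

#0=c has no predecessor
#1=x has no predecessor
#2=y has no predecessor
#3=x depends on [1:x]
#4=x depends on [3:x]
#5=x depends on [4:x]
#6=c depends on [0:c]
#7=c depends on [6:c]
sources: [0:c, 1:x, 2:y]
N(rest) = Σ N(rest − s) over sources s of rest; N(one piece) = 1:
  size 1 → [2]=1  [5]=1  [7]=1
  size 2 → [2,5]=2  [2,7]=2  [4,5]=1  [5,7]=2  [6,7]=1
  size 3 → [0,6,7]=1  [2,4,5]=3  [2,5,7]=6  [2,6,7]=3  [3,4,5]=1  [4,5,7]=3  [5,6,7]=3
  size 4 → [0,2,6,7]=4  [0,5,6,7]=4  [1,3,4,5]=1  [2,3,4,5]=4  [2,4,5,7]=12  [2,5,6,7]=12  [3,4,5,7]=4  [4,5,6,7]=6
  size 5 → [0,2,5,6,7]=20  [0,4,5,6,7]=10  [1,2,3,4,5]=5  [1,3,4,5,7]=5  [2,3,4,5,7]=20  [2,4,5,6,7]=30  [3,4,5,6,7]=10
  size 6 → [0,2,4,5,6,7]=60  [0,3,4,5,6,7]=20  [1,2,3,4,5,7]=30  [1,3,4,5,6,7]=15  [2,3,4,5,6,7]=60
  first=0(c) contributes 105
  first=1(x) contributes 140
  first=2(y) contributes 35
|[w]| = 280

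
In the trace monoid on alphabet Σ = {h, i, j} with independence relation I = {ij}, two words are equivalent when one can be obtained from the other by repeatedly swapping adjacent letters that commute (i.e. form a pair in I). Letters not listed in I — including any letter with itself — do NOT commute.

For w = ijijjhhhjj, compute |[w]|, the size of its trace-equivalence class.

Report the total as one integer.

drop 0:i onto floor
drop 1:j onto floor
drop 2:i onto {0:i}
drop 3:j onto {1:j}
drop 4:j onto {3:j}
drop 5:h onto {2:i, 4:j}
drop 6:h onto {5:h}
drop 7:h onto {6:h}
drop 8:j onto {7:h}
drop 9:j onto {8:j}
ground layer = {0:i, 1:j}
drop-orders for the pieces not yet dropped (sum over which currently-grounded one goes next):
  1 to go: {9} 1
  2 to go: {8,9} 1
  3 to go: {7,8,9} 1
  4 to go: {6,7,8,9} 1
  5 to go: {5,6,7,8,9} 1
  6 to go: {2,5,6,7,8,9} 1  {4,5,6,7,8,9} 1
  7 to go: {0,2,5,6,7,8,9} 1  {2,4,5,6,7,8,9} 2  {3,4,5,6,7,8,9} 1
  8 to go: {0,2,4,5,6,7,8,9} 3  {1,3,4,5,6,7,8,9} 1  {2,3,4,5,6,7,8,9} 3
  if 0:i drops first: 4 orders
  if 1:j drops first: 6 orders
heap linearizations: 10

10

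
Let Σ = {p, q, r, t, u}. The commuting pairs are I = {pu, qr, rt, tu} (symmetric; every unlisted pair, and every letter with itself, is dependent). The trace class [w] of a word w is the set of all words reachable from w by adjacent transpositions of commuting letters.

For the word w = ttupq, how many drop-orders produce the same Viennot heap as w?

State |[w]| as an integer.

0(t) covers ∅
1(t) covers 0:t
2(u) covers ∅
3(p) covers 1:t
4(q) covers 2:u, 3:p
floor of heap: 0:t, 2:u
completions by unplaced set U, small U first (add the entries for U minus each lowest piece of U):
  |U|=1: {4}:1
  |U|=2: {2,4}:1  {3,4}:1
  |U|=3: {1,3,4}:1  {2,3,4}:2
  start at 0(t): 3
  start at 2(u): 1
sum over floor = 4

4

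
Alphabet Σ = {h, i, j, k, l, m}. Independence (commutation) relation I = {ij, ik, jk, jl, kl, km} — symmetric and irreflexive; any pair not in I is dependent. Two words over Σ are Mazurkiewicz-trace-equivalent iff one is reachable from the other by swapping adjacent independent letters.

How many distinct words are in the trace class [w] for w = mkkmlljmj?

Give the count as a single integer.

#0=m has no predecessor
#1=k has no predecessor
#2=k depends on [1:k]
#3=m depends on [0:m]
#4=l depends on [3:m]
#5=l depends on [4:l]
#6=j depends on [3:m]
#7=m depends on [5:l, 6:j]
#8=j depends on [7:m]
sources: [0:m, 1:k]
N(rest) = Σ N(rest − s) over sources s of rest; N(one piece) = 1:
  size 1 → [2]=1  [8]=1
  size 2 → [1,2]=1  [2,8]=2  [7,8]=1
  size 3 → [1,2,8]=3  [2,7,8]=3  [5,7,8]=1  [6,7,8]=1
  size 4 → [1,2,7,8]=6  [2,5,7,8]=4  [2,6,7,8]=4  [4,5,7,8]=1  [5,6,7,8]=2
  size 5 → [1,2,5,7,8]=10  [1,2,6,7,8]=10  [2,4,5,7,8]=5  [2,5,6,7,8]=10  [4,5,6,7,8]=3
  size 6 → [1,2,4,5,7,8]=15  [1,2,5,6,7,8]=30  [2,4,5,6,7,8]=18  [3,4,5,6,7,8]=3
  size 7 → [0,3,4,5,6,7,8]=3  [1,2,4,5,6,7,8]=63  [2,3,4,5,6,7,8]=21
  first=0(m) contributes 84
  first=1(k) contributes 24
|[w]| = 108

108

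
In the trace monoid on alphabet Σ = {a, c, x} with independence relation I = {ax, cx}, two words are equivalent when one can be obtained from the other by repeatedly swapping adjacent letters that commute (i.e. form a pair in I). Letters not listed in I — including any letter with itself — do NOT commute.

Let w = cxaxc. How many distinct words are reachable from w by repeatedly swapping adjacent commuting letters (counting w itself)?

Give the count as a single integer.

10

0(c) covers ∅
1(x) covers ∅
2(a) covers 0:c
3(x) covers 1:x
4(c) covers 2:a
floor of heap: 0:c, 1:x
completions by unplaced set U, small U first (add the entries for U minus each lowest piece of U):
  |U|=1: {3}:1  {4}:1
  |U|=2: {1,3}:1  {2,4}:1  {3,4}:2
  |U|=3: {0,2,4}:1  {1,3,4}:3  {2,3,4}:3
  start at 0(c): 6
  start at 1(x): 4
sum over floor = 10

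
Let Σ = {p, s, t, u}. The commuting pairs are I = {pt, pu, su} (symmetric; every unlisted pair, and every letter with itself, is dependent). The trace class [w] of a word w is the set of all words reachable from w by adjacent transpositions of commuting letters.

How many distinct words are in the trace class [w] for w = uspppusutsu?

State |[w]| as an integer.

112

#0=u has no predecessor
#1=s has no predecessor
#2=p depends on [1:s]
#3=p depends on [2:p]
#4=p depends on [3:p]
#5=u depends on [0:u]
#6=s depends on [4:p]
#7=u depends on [5:u]
#8=t depends on [6:s, 7:u]
#9=s depends on [8:t]
#10=u depends on [8:t]
sources: [0:u, 1:s]
N(rest) = Σ N(rest − s) over sources s of rest; N(one piece) = 1:
  size 1 → [9]=1  [10]=1
  size 2 → [9,10]=2
  size 3 → [8,9,10]=2
  size 4 → [6,8,9,10]=2  [7,8,9,10]=2
  size 5 → [4,6,8,9,10]=2  [5,7,8,9,10]=2  [6,7,8,9,10]=4
  size 6 → [0,5,7,8,9,10]=2  [3,4,6,8,9,10]=2  [4,6,7,8,9,10]=6  [5,6,7,8,9,10]=6
  size 7 → [0,5,6,7,8,9,10]=8  [2,3,4,6,8,9,10]=2  [3,4,6,7,8,9,10]=8  [4,5,6,7,8,9,10]=12
  size 8 → [0,4,5,6,7,8,9,10]=20  [1,2,3,4,6,8,9,10]=2  [2,3,4,6,7,8,9,10]=10  [3,4,5,6,7,8,9,10]=20
  size 9 → [0,3,4,5,6,7,8,9,10]=40  [1,2,3,4,6,7,8,9,10]=12  [2,3,4,5,6,7,8,9,10]=30
  first=0(u) contributes 42
  first=1(s) contributes 70
|[w]| = 112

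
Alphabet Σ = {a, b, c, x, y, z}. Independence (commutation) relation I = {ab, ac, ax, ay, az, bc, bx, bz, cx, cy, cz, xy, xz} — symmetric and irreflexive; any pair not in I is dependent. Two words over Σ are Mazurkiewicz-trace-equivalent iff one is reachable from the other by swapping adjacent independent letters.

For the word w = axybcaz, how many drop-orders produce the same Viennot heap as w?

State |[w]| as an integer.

#0=a has no predecessor
#1=x has no predecessor
#2=y has no predecessor
#3=b depends on [2:y]
#4=c has no predecessor
#5=a depends on [0:a]
#6=z depends on [2:y]
sources: [0:a, 1:x, 2:y, 4:c]
N(rest) = Σ N(rest − s) over sources s of rest; N(one piece) = 1:
  size 1 → [1]=1  [3]=1  [4]=1  [5]=1  [6]=1
  size 2 → [0,5]=1  [1,3]=2  [1,4]=2  [1,5]=2  [1,6]=2  [3,4]=2  [3,5]=2  [3,6]=2  [4,5]=2  [4,6]=2  [5,6]=2
  size 3 → [0,1,5]=3  [0,3,5]=3  [0,4,5]=3  [0,5,6]=3  [1,3,4]=6  [1,3,5]=6  [1,3,6]=6  [1,4,5]=6  [1,4,6]=6  [1,5,6]=6  [2,3,6]=2  [3,4,5]=6  [3,4,6]=6  [3,5,6]=6  [4,5,6]=6
  size 4 → [0,1,3,5]=12  [0,1,4,5]=12  [0,1,5,6]=12  [0,3,4,5]=12  [0,3,5,6]=12  [0,4,5,6]=12  [1,2,3,6]=8  [1,3,4,5]=24  [1,3,4,6]=24  [1,3,5,6]=24  [1,4,5,6]=24  [2,3,4,6]=8  [2,3,5,6]=8  [3,4,5,6]=24
  size 5 → [0,1,3,4,5]=60  [0,1,3,5,6]=60  [0,1,4,5,6]=60  [0,2,3,5,6]=20  [0,3,4,5,6]=60  [1,2,3,4,6]=40  [1,2,3,5,6]=40  [1,3,4,5,6]=120  [2,3,4,5,6]=40
  first=0(a) contributes 240
  first=1(x) contributes 120
  first=2(y) contributes 360
  first=4(c) contributes 120
|[w]| = 840

840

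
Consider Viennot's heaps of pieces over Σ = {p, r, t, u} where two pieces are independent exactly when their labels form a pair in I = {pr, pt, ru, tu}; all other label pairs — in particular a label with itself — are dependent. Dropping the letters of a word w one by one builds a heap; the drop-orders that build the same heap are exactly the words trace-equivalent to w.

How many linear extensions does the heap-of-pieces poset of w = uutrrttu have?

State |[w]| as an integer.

56

#0=u has no predecessor
#1=u depends on [0:u]
#2=t has no predecessor
#3=r depends on [2:t]
#4=r depends on [3:r]
#5=t depends on [4:r]
#6=t depends on [5:t]
#7=u depends on [1:u]
sources: [0:u, 2:t]
N(rest) = Σ N(rest − s) over sources s of rest; N(one piece) = 1:
  size 1 → [6]=1  [7]=1
  size 2 → [1,7]=1  [5,6]=1  [6,7]=2
  size 3 → [0,1,7]=1  [1,6,7]=3  [4,5,6]=1  [5,6,7]=3
  size 4 → [0,1,6,7]=4  [1,5,6,7]=6  [3,4,5,6]=1  [4,5,6,7]=4
  size 5 → [0,1,5,6,7]=10  [1,4,5,6,7]=10  [2,3,4,5,6]=1  [3,4,5,6,7]=5
  size 6 → [0,1,4,5,6,7]=20  [1,3,4,5,6,7]=15  [2,3,4,5,6,7]=6
  first=0(u) contributes 21
  first=2(t) contributes 35
|[w]| = 56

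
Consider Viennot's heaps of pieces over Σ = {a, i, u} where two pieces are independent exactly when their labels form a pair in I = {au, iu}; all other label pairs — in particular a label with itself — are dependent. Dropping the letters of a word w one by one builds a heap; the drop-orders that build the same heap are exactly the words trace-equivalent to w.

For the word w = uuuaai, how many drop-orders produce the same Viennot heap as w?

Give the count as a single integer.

#0=u has no predecessor
#1=u depends on [0:u]
#2=u depends on [1:u]
#3=a has no predecessor
#4=a depends on [3:a]
#5=i depends on [4:a]
sources: [0:u, 3:a]
N(rest) = Σ N(rest − s) over sources s of rest; N(one piece) = 1:
  size 1 → [2]=1  [5]=1
  size 2 → [1,2]=1  [2,5]=2  [4,5]=1
  size 3 → [0,1,2]=1  [1,2,5]=3  [2,4,5]=3  [3,4,5]=1
  size 4 → [0,1,2,5]=4  [1,2,4,5]=6  [2,3,4,5]=4
  first=0(u) contributes 10
  first=3(a) contributes 10
|[w]| = 20

20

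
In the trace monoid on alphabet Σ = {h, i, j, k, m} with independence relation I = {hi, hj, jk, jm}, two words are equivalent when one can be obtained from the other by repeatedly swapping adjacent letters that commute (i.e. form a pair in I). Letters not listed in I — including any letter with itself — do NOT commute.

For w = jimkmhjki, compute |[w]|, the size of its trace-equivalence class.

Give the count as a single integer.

drop 0:j onto floor
drop 1:i onto {0:j}
drop 2:m onto {1:i}
drop 3:k onto {2:m}
drop 4:m onto {3:k}
drop 5:h onto {4:m}
drop 6:j onto {1:i}
drop 7:k onto {5:h}
drop 8:i onto {6:j, 7:k}
ground layer = {0:j}
drop-orders for the pieces not yet dropped (sum over which currently-grounded one goes next):
  1 to go: {8} 1
  2 to go: {6,8} 1  {7,8} 1
  3 to go: {5,7,8} 1  {6,7,8} 2
  4 to go: {4,5,7,8} 1  {5,6,7,8} 3
  5 to go: {3,4,5,7,8} 1  {4,5,6,7,8} 4
  6 to go: {2,3,4,5,7,8} 1  {3,4,5,6,7,8} 5
  7 to go: {2,3,4,5,6,7,8} 6
  if 0:j drops first: 6 orders

6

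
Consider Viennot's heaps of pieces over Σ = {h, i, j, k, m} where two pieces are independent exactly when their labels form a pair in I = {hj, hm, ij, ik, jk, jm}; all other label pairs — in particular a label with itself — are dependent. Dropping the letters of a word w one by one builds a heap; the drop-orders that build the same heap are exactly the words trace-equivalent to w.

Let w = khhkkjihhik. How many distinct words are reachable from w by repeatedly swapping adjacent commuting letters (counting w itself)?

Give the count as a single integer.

#0=k has no predecessor
#1=h depends on [0:k]
#2=h depends on [1:h]
#3=k depends on [2:h]
#4=k depends on [3:k]
#5=j has no predecessor
#6=i depends on [2:h]
#7=h depends on [4:k, 6:i]
#8=h depends on [7:h]
#9=i depends on [8:h]
#10=k depends on [8:h]
sources: [0:k, 5:j]
N(rest) = Σ N(rest − s) over sources s of rest; N(one piece) = 1:
  size 1 → [5]=1  [9]=1  [10]=1
  size 2 → [5,9]=2  [5,10]=2  [9,10]=2
  size 3 → [5,9,10]=6  [8,9,10]=2
  size 4 → [5,8,9,10]=8  [7,8,9,10]=2
  size 5 → [4,7,8,9,10]=2  [5,7,8,9,10]=10  [6,7,8,9,10]=2
  size 6 → [3,4,7,8,9,10]=2  [4,5,7,8,9,10]=12  [4,6,7,8,9,10]=4  [5,6,7,8,9,10]=12
  size 7 → [3,4,5,7,8,9,10]=14  [3,4,6,7,8,9,10]=6  [4,5,6,7,8,9,10]=28
  size 8 → [2,3,4,6,7,8,9,10]=6  [3,4,5,6,7,8,9,10]=48
  size 9 → [1,2,3,4,6,7,8,9,10]=6  [2,3,4,5,6,7,8,9,10]=54
  first=0(k) contributes 60
  first=5(j) contributes 6
|[w]| = 66

66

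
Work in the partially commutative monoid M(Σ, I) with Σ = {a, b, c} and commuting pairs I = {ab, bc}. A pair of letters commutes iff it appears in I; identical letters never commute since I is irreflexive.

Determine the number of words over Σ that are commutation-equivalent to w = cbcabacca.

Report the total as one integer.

0(c) covers ∅
1(b) covers ∅
2(c) covers 0:c
3(a) covers 2:c
4(b) covers 1:b
5(a) covers 3:a
6(c) covers 5:a
7(c) covers 6:c
8(a) covers 7:c
floor of heap: 0:c, 1:b
completions by unplaced set U, small U first (add the entries for U minus each lowest piece of U):
  |U|=1: {4}:1  {8}:1
  |U|=2: {1,4}:1  {4,8}:2  {7,8}:1
  |U|=3: {1,4,8}:3  {4,7,8}:3  {6,7,8}:1
  |U|=4: {1,4,7,8}:6  {4,6,7,8}:4  {5,6,7,8}:1
  |U|=5: {1,4,6,7,8}:10  {3,5,6,7,8}:1  {4,5,6,7,8}:5
  |U|=6: {1,4,5,6,7,8}:15  {2,3,5,6,7,8}:1  {3,4,5,6,7,8}:6
  |U|=7: {0,2,3,5,6,7,8}:1  {1,3,4,5,6,7,8}:21  {2,3,4,5,6,7,8}:7
  start at 0(c): 28
  start at 1(b): 8
sum over floor = 36

36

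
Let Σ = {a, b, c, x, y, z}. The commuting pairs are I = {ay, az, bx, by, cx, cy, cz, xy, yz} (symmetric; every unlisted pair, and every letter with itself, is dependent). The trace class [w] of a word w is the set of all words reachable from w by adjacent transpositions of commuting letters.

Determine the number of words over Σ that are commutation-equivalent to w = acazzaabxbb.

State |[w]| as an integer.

84

piece 0:a — minimal
piece 1:c rests on {0:a}
piece 2:a rests on {1:c}
piece 3:z — minimal
piece 4:z rests on {3:z}
piece 5:a rests on {2:a}
piece 6:a rests on {5:a}
piece 7:b rests on {4:z, 6:a}
piece 8:x rests on {4:z, 6:a}
piece 9:b rests on {7:b}
piece 10:b rests on {9:b}
minimal pieces: {0:a, 3:z}
ways to finish when only these pieces remain (= sum over removing one remaining piece with nothing left below it):
  1 left: {8}→1  {10}→1
  2 left: {8,10}→2  {9,10}→1
  3 left: {7,9,10}→1  {8,9,10}→3
  4 left: {7,8,9,10}→4
  5 left: {4,7,8,9,10}→4  {6,7,8,9,10}→4
  6 left: {3,4,7,8,9,10}→4  {4,6,7,8,9,10}→8  {5,6,7,8,9,10}→4
  7 left: {2,5,6,7,8,9,10}→4  {3,4,6,7,8,9,10}→12  {4,5,6,7,8,9,10}→12
  8 left: {1,2,5,6,7,8,9,10}→4  {2,4,5,6,7,8,9,10}→16  {3,4,5,6,7,8,9,10}→24
  9 left: {0,1,2,5,6,7,8,9,10}→4  {1,2,4,5,6,7,8,9,10}→20  {2,3,4,5,6,7,8,9,10}→40
  placing 0:a first → 60 extensions
  placing 3:z first → 24 extensions
total linear extensions = 84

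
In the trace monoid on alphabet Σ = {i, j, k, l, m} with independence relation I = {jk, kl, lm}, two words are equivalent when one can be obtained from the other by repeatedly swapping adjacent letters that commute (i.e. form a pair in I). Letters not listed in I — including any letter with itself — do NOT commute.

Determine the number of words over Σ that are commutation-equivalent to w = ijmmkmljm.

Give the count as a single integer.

drop 0:i onto floor
drop 1:j onto {0:i}
drop 2:m onto {1:j}
drop 3:m onto {2:m}
drop 4:k onto {3:m}
drop 5:m onto {4:k}
drop 6:l onto {1:j}
drop 7:j onto {5:m, 6:l}
drop 8:m onto {7:j}
ground layer = {0:i}
drop-orders for the pieces not yet dropped (sum over which currently-grounded one goes next):
  1 to go: {8} 1
  2 to go: {7,8} 1
  3 to go: {5,7,8} 1  {6,7,8} 1
  4 to go: {4,5,7,8} 1  {5,6,7,8} 2
  5 to go: {3,4,5,7,8} 1  {4,5,6,7,8} 3
  6 to go: {2,3,4,5,7,8} 1  {3,4,5,6,7,8} 4
  7 to go: {2,3,4,5,6,7,8} 5
  if 0:i drops first: 5 orders

5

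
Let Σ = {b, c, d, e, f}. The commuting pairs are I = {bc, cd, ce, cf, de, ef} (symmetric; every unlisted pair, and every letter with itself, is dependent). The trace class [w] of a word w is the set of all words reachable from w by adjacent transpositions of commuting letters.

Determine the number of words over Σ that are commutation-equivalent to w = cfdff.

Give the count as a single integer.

5

#0=c has no predecessor
#1=f has no predecessor
#2=d depends on [1:f]
#3=f depends on [2:d]
#4=f depends on [3:f]
sources: [0:c, 1:f]
N(rest) = Σ N(rest − s) over sources s of rest; N(one piece) = 1:
  size 1 → [0]=1  [4]=1
  size 2 → [0,4]=2  [3,4]=1
  size 3 → [0,3,4]=3  [2,3,4]=1
  first=0(c) contributes 1
  first=1(f) contributes 4
|[w]| = 5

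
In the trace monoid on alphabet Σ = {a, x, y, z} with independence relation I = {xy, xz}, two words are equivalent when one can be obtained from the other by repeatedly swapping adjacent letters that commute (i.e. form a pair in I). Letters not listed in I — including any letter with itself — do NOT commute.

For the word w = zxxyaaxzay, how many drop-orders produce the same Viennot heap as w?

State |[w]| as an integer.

12

0(z) covers ∅
1(x) covers ∅
2(x) covers 1:x
3(y) covers 0:z
4(a) covers 2:x, 3:y
5(a) covers 4:a
6(x) covers 5:a
7(z) covers 5:a
8(a) covers 6:x, 7:z
9(y) covers 8:a
floor of heap: 0:z, 1:x
completions by unplaced set U, small U first (add the entries for U minus each lowest piece of U):
  |U|=1: {9}:1
  |U|=2: {8,9}:1
  |U|=3: {6,8,9}:1  {7,8,9}:1
  |U|=4: {6,7,8,9}:2
  |U|=5: {5,6,7,8,9}:2
  |U|=6: {4,5,6,7,8,9}:2
  |U|=7: {2,4,5,6,7,8,9}:2  {3,4,5,6,7,8,9}:2
  |U|=8: {0,3,4,5,6,7,8,9}:2  {1,2,4,5,6,7,8,9}:2  {2,3,4,5,6,7,8,9}:4
  start at 0(z): 6
  start at 1(x): 6
sum over floor = 12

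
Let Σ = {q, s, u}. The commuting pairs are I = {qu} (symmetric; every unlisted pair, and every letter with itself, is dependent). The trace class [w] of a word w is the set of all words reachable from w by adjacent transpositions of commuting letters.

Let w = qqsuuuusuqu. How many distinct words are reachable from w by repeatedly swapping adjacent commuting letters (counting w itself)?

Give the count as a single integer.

#0=q has no predecessor
#1=q depends on [0:q]
#2=s depends on [1:q]
#3=u depends on [2:s]
#4=u depends on [3:u]
#5=u depends on [4:u]
#6=u depends on [5:u]
#7=s depends on [6:u]
#8=u depends on [7:s]
#9=q depends on [7:s]
#10=u depends on [8:u]
sources: [0:q]
N(rest) = Σ N(rest − s) over sources s of rest; N(one piece) = 1:
  size 1 → [9]=1  [10]=1
  size 2 → [8,10]=1  [9,10]=2
  size 3 → [8,9,10]=3
  size 4 → [7,8,9,10]=3
  size 5 → [6,7,8,9,10]=3
  size 6 → [5,6,7,8,9,10]=3
  size 7 → [4,5,6,7,8,9,10]=3
  size 8 → [3,4,5,6,7,8,9,10]=3
  size 9 → [2,3,4,5,6,7,8,9,10]=3
  first=0(q) contributes 3

3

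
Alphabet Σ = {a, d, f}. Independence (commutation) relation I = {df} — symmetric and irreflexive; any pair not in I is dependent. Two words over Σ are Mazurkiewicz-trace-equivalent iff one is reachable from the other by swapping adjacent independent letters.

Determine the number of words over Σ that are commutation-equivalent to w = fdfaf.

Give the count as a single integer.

3

0(f) covers ∅
1(d) covers ∅
2(f) covers 0:f
3(a) covers 1:d, 2:f
4(f) covers 3:a
floor of heap: 0:f, 1:d
completions by unplaced set U, small U first (add the entries for U minus each lowest piece of U):
  |U|=1: {4}:1
  |U|=2: {3,4}:1
  |U|=3: {1,3,4}:1  {2,3,4}:1
  start at 0(f): 2
  start at 1(d): 1
sum over floor = 3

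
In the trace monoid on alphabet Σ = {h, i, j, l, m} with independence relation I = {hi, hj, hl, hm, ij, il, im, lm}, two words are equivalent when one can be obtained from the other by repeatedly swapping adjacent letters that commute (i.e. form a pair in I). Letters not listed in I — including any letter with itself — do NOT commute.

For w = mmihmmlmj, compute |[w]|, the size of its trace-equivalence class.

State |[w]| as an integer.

432

drop 0:m onto floor
drop 1:m onto {0:m}
drop 2:i onto floor
drop 3:h onto floor
drop 4:m onto {1:m}
drop 5:m onto {4:m}
drop 6:l onto floor
drop 7:m onto {5:m}
drop 8:j onto {6:l, 7:m}
ground layer = {0:m, 2:i, 3:h, 6:l}
drop-orders for the pieces not yet dropped (sum over which currently-grounded one goes next):
  1 to go: {2} 1  {3} 1  {8} 1
  2 to go: {2,3} 2  {2,8} 2  {3,8} 2  {6,8} 1  {7,8} 1
  3 to go: {2,3,8} 6  {2,6,8} 3  {2,7,8} 3  {3,6,8} 3  {3,7,8} 3  {5,7,8} 1  {6,7,8} 2
  4 to go: {2,3,6,8} 12  {2,3,7,8} 12  {2,5,7,8} 4  {2,6,7,8} 8  {3,5,7,8} 4  {3,6,7,8} 8  {4,5,7,8} 1  {5,6,7,8} 3
  5 to go: {1,4,5,7,8} 1  {2,3,5,7,8} 20  {2,3,6,7,8} 40  {2,4,5,7,8} 5  {2,5,6,7,8} 15  {3,4,5,7,8} 5  {3,5,6,7,8} 15  {4,5,6,7,8} 4
  6 to go: {0,1,4,5,7,8} 1  {1,2,4,5,7,8} 6  {1,3,4,5,7,8} 6  {1,4,5,6,7,8} 5  {2,3,4,5,7,8} 30  {2,3,5,6,7,8} 90  {2,4,5,6,7,8} 24  {3,4,5,6,7,8} 24
  7 to go: {0,1,2,4,5,7,8} 7  {0,1,3,4,5,7,8} 7  {0,1,4,5,6,7,8} 6  {1,2,3,4,5,7,8} 42  {1,2,4,5,6,7,8} 35  {1,3,4,5,6,7,8} 35  {2,3,4,5,6,7,8} 168
  if 0:m drops first: 280 orders
  if 2:i drops first: 48 orders
  if 3:h drops first: 48 orders
  if 6:l drops first: 56 orders
heap linearizations: 432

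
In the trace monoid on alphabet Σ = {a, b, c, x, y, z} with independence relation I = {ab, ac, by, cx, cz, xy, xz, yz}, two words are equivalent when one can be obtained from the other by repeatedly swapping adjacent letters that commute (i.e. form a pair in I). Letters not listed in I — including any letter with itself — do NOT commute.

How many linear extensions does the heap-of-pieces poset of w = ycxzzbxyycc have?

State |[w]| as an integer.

0(y) covers ∅
1(c) covers 0:y
2(x) covers ∅
3(z) covers ∅
4(z) covers 3:z
5(b) covers 1:c, 2:x, 4:z
6(x) covers 5:b
7(y) covers 1:c
8(y) covers 7:y
9(c) covers 5:b, 8:y
10(c) covers 9:c
floor of heap: 0:y, 2:x, 3:z
completions by unplaced set U, small U first (add the entries for U minus each lowest piece of U):
  |U|=1: {6}:1  {10}:1
  |U|=2: {6,10}:2  {9,10}:1
  |U|=3: {6,9,10}:3  {8,9,10}:1
  |U|=4: {5,6,9,10}:3  {6,8,9,10}:4  {7,8,9,10}:1
  |U|=5: {2,5,6,9,10}:3  {4,5,6,9,10}:3  {5,6,8,9,10}:7  {6,7,8,9,10}:5
  |U|=6: {2,4,5,6,9,10}:6  {2,5,6,8,9,10}:10  {3,4,5,6,9,10}:3  {4,5,6,8,9,10}:10  {5,6,7,8,9,10}:12
  |U|=7: {1,5,6,7,8,9,10}:12  {2,3,4,5,6,9,10}:9  {2,4,5,6,8,9,10}:26  {2,5,6,7,8,9,10}:22  {3,4,5,6,8,9,10}:13  {4,5,6,7,8,9,10}:22
  |U|=8: {0,1,5,6,7,8,9,10}:12  {1,2,5,6,7,8,9,10}:34  {1,4,5,6,7,8,9,10}:34  {2,3,4,5,6,8,9,10}:48  {2,4,5,6,7,8,9,10}:70  {3,4,5,6,7,8,9,10}:35
  |U|=9: {0,1,2,5,6,7,8,9,10}:46  {0,1,4,5,6,7,8,9,10}:46  {1,2,4,5,6,7,8,9,10}:138  {1,3,4,5,6,7,8,9,10}:69  {2,3,4,5,6,7,8,9,10}:153
  start at 0(y): 360
  start at 2(x): 115
  start at 3(z): 230
sum over floor = 705

705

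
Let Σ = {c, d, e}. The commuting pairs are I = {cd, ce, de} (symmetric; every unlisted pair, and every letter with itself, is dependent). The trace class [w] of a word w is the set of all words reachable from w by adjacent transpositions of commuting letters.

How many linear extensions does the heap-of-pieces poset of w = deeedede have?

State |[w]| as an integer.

drop 0:d onto floor
drop 1:e onto floor
drop 2:e onto {1:e}
drop 3:e onto {2:e}
drop 4:d onto {0:d}
drop 5:e onto {3:e}
drop 6:d onto {4:d}
drop 7:e onto {5:e}
ground layer = {0:d, 1:e}
drop-orders for the pieces not yet dropped (sum over which currently-grounded one goes next):
  1 to go: {6} 1  {7} 1
  2 to go: {4,6} 1  {5,7} 1  {6,7} 2
  3 to go: {0,4,6} 1  {3,5,7} 1  {4,6,7} 3  {5,6,7} 3
  4 to go: {0,4,6,7} 4  {2,3,5,7} 1  {3,5,6,7} 4  {4,5,6,7} 6
  5 to go: {0,4,5,6,7} 10  {1,2,3,5,7} 1  {2,3,5,6,7} 5  {3,4,5,6,7} 10
  6 to go: {0,3,4,5,6,7} 20  {1,2,3,5,6,7} 6  {2,3,4,5,6,7} 15
  if 0:d drops first: 21 orders
  if 1:e drops first: 35 orders
heap linearizations: 56

56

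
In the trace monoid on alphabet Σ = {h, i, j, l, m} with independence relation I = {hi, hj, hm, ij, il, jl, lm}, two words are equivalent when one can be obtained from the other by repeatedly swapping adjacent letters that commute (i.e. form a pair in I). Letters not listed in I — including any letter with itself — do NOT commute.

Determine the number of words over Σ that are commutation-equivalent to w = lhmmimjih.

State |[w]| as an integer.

168

0(l) covers ∅
1(h) covers 0:l
2(m) covers ∅
3(m) covers 2:m
4(i) covers 3:m
5(m) covers 4:i
6(j) covers 5:m
7(i) covers 5:m
8(h) covers 1:h
floor of heap: 0:l, 2:m
completions by unplaced set U, small U first (add the entries for U minus each lowest piece of U):
  |U|=1: {6}:1  {7}:1  {8}:1
  |U|=2: {1,8}:1  {6,7}:2  {6,8}:2  {7,8}:2
  |U|=3: {0,1,8}:1  {1,6,8}:3  {1,7,8}:3  {5,6,7}:2  {6,7,8}:6
  |U|=4: {0,1,6,8}:4  {0,1,7,8}:4  {1,6,7,8}:12  {4,5,6,7}:2  {5,6,7,8}:8
  |U|=5: {0,1,6,7,8}:20  {1,5,6,7,8}:20  {3,4,5,6,7}:2  {4,5,6,7,8}:10
  |U|=6: {0,1,5,6,7,8}:40  {1,4,5,6,7,8}:30  {2,3,4,5,6,7}:2  {3,4,5,6,7,8}:12
  |U|=7: {0,1,4,5,6,7,8}:70  {1,3,4,5,6,7,8}:42  {2,3,4,5,6,7,8}:14
  start at 0(l): 56
  start at 2(m): 112
sum over floor = 168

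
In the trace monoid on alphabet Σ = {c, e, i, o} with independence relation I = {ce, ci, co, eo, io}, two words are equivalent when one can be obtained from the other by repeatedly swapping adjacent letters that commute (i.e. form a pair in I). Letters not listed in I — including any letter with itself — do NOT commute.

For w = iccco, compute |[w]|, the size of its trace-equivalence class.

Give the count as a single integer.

20

drop 0:i onto floor
drop 1:c onto floor
drop 2:c onto {1:c}
drop 3:c onto {2:c}
drop 4:o onto floor
ground layer = {0:i, 1:c, 4:o}
drop-orders for the pieces not yet dropped (sum over which currently-grounded one goes next):
  1 to go: {0} 1  {3} 1  {4} 1
  2 to go: {0,3} 2  {0,4} 2  {2,3} 1  {3,4} 2
  3 to go: {0,2,3} 3  {0,3,4} 6  {1,2,3} 1  {2,3,4} 3
  if 0:i drops first: 4 orders
  if 1:c drops first: 12 orders
  if 4:o drops first: 4 orders
heap linearizations: 20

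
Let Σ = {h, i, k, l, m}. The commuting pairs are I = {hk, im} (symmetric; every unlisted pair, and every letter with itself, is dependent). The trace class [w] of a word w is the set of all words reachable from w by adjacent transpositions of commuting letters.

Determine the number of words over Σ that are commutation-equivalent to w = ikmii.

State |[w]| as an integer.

3

#0=i has no predecessor
#1=k depends on [0:i]
#2=m depends on [1:k]
#3=i depends on [1:k]
#4=i depends on [3:i]
sources: [0:i]
N(rest) = Σ N(rest − s) over sources s of rest; N(one piece) = 1:
  size 1 → [2]=1  [4]=1
  size 2 → [2,4]=2  [3,4]=1
  size 3 → [2,3,4]=3
  first=0(i) contributes 3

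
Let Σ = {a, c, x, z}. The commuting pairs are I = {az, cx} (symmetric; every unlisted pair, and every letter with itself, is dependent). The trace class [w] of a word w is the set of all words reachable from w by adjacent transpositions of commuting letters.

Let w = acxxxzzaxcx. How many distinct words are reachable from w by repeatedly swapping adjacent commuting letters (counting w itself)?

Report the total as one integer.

36

0(a) covers ∅
1(c) covers 0:a
2(x) covers 0:a
3(x) covers 2:x
4(x) covers 3:x
5(z) covers 1:c, 4:x
6(z) covers 5:z
7(a) covers 1:c, 4:x
8(x) covers 6:z, 7:a
9(c) covers 6:z, 7:a
10(x) covers 8:x
floor of heap: 0:a
completions by unplaced set U, small U first (add the entries for U minus each lowest piece of U):
  |U|=1: {9}:1  {10}:1
  |U|=2: {8,10}:1  {9,10}:2
  |U|=3: {8,9,10}:3
  |U|=4: {6,8,9,10}:3  {7,8,9,10}:3
  |U|=5: {5,6,8,9,10}:3  {6,7,8,9,10}:6
  |U|=6: {5,6,7,8,9,10}:9
  |U|=7: {1,5,6,7,8,9,10}:9  {4,5,6,7,8,9,10}:9
  |U|=8: {1,4,5,6,7,8,9,10}:18  {3,4,5,6,7,8,9,10}:9
  |U|=9: {1,3,4,5,6,7,8,9,10}:27  {2,3,4,5,6,7,8,9,10}:9
  start at 0(a): 36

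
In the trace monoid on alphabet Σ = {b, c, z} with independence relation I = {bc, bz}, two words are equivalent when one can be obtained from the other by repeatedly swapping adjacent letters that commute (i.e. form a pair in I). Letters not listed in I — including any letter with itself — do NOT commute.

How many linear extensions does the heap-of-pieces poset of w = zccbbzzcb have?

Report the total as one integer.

0(z) covers ∅
1(c) covers 0:z
2(c) covers 1:c
3(b) covers ∅
4(b) covers 3:b
5(z) covers 2:c
6(z) covers 5:z
7(c) covers 6:z
8(b) covers 4:b
floor of heap: 0:z, 3:b
completions by unplaced set U, small U first (add the entries for U minus each lowest piece of U):
  |U|=1: {7}:1  {8}:1
  |U|=2: {4,8}:1  {6,7}:1  {7,8}:2
  |U|=3: {3,4,8}:1  {4,7,8}:3  {5,6,7}:1  {6,7,8}:3
  |U|=4: {2,5,6,7}:1  {3,4,7,8}:4  {4,6,7,8}:6  {5,6,7,8}:4
  |U|=5: {1,2,5,6,7}:1  {2,5,6,7,8}:5  {3,4,6,7,8}:10  {4,5,6,7,8}:10
  |U|=6: {0,1,2,5,6,7}:1  {1,2,5,6,7,8}:6  {2,4,5,6,7,8}:15  {3,4,5,6,7,8}:20
  |U|=7: {0,1,2,5,6,7,8}:7  {1,2,4,5,6,7,8}:21  {2,3,4,5,6,7,8}:35
  start at 0(z): 56
  start at 3(b): 28
sum over floor = 84

84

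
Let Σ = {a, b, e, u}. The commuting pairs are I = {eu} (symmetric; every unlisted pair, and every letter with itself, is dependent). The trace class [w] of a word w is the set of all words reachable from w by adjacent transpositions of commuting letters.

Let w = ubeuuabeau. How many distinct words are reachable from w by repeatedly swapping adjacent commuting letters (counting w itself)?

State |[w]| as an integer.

piece 0:u — minimal
piece 1:b rests on {0:u}
piece 2:e rests on {1:b}
piece 3:u rests on {1:b}
piece 4:u rests on {3:u}
piece 5:a rests on {2:e, 4:u}
piece 6:b rests on {5:a}
piece 7:e rests on {6:b}
piece 8:a rests on {7:e}
piece 9:u rests on {8:a}
minimal pieces: {0:u}
ways to finish when only these pieces remain (= sum over removing one remaining piece with nothing left below it):
  1 left: {9}→1
  2 left: {8,9}→1
  3 left: {7,8,9}→1
  4 left: {6,7,8,9}→1
  5 left: {5,6,7,8,9}→1
  6 left: {2,5,6,7,8,9}→1  {4,5,6,7,8,9}→1
  7 left: {2,4,5,6,7,8,9}→2  {3,4,5,6,7,8,9}→1
  8 left: {2,3,4,5,6,7,8,9}→3
  placing 0:u first → 3 extensions

3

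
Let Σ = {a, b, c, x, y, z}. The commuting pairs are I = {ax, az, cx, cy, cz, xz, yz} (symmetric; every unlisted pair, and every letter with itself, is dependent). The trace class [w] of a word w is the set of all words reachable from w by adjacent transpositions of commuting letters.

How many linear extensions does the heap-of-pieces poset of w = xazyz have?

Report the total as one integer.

20

drop 0:x onto floor
drop 1:a onto floor
drop 2:z onto floor
drop 3:y onto {0:x, 1:a}
drop 4:z onto {2:z}
ground layer = {0:x, 1:a, 2:z}
drop-orders for the pieces not yet dropped (sum over which currently-grounded one goes next):
  1 to go: {3} 1  {4} 1
  2 to go: {0,3} 1  {1,3} 1  {2,4} 1  {3,4} 2
  3 to go: {0,1,3} 2  {0,3,4} 3  {1,3,4} 3  {2,3,4} 3
  if 0:x drops first: 6 orders
  if 1:a drops first: 6 orders
  if 2:z drops first: 8 orders
heap linearizations: 20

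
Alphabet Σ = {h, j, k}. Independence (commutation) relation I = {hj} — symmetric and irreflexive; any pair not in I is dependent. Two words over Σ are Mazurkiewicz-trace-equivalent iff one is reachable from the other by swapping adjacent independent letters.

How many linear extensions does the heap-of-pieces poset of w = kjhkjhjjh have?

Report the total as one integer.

20

#0=k has no predecessor
#1=j depends on [0:k]
#2=h depends on [0:k]
#3=k depends on [1:j, 2:h]
#4=j depends on [3:k]
#5=h depends on [3:k]
#6=j depends on [4:j]
#7=j depends on [6:j]
#8=h depends on [5:h]
sources: [0:k]
N(rest) = Σ N(rest − s) over sources s of rest; N(one piece) = 1:
  size 1 → [7]=1  [8]=1
  size 2 → [5,8]=1  [6,7]=1  [7,8]=2
  size 3 → [4,6,7]=1  [5,7,8]=3  [6,7,8]=3
  size 4 → [4,6,7,8]=4  [5,6,7,8]=6
  size 5 → [4,5,6,7,8]=10
  size 6 → [3,4,5,6,7,8]=10
  size 7 → [1,3,4,5,6,7,8]=10  [2,3,4,5,6,7,8]=10
  first=0(k) contributes 20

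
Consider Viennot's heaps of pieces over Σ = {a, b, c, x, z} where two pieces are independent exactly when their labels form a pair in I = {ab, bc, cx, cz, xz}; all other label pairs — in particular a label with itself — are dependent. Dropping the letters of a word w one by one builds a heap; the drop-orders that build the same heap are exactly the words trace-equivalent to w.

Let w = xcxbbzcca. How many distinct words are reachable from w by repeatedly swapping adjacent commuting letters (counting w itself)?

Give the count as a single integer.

0(x) covers ∅
1(c) covers ∅
2(x) covers 0:x
3(b) covers 2:x
4(b) covers 3:b
5(z) covers 4:b
6(c) covers 1:c
7(c) covers 6:c
8(a) covers 5:z, 7:c
floor of heap: 0:x, 1:c
completions by unplaced set U, small U first (add the entries for U minus each lowest piece of U):
  |U|=1: {8}:1
  |U|=2: {5,8}:1  {7,8}:1
  |U|=3: {4,5,8}:1  {5,7,8}:2  {6,7,8}:1
  |U|=4: {1,6,7,8}:1  {3,4,5,8}:1  {4,5,7,8}:3  {5,6,7,8}:3
  |U|=5: {1,5,6,7,8}:4  {2,3,4,5,8}:1  {3,4,5,7,8}:4  {4,5,6,7,8}:6
  |U|=6: {0,2,3,4,5,8}:1  {1,4,5,6,7,8}:10  {2,3,4,5,7,8}:5  {3,4,5,6,7,8}:10
  |U|=7: {0,2,3,4,5,7,8}:6  {1,3,4,5,6,7,8}:20  {2,3,4,5,6,7,8}:15
  start at 0(x): 35
  start at 1(c): 21
sum over floor = 56

56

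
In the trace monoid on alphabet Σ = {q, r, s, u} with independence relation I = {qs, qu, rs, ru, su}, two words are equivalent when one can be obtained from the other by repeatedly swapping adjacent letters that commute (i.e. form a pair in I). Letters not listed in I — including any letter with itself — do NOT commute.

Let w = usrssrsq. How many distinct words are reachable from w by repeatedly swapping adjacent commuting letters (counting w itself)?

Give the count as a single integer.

280

piece 0:u — minimal
piece 1:s — minimal
piece 2:r — minimal
piece 3:s rests on {1:s}
piece 4:s rests on {3:s}
piece 5:r rests on {2:r}
piece 6:s rests on {4:s}
piece 7:q rests on {5:r}
minimal pieces: {0:u, 1:s, 2:r}
ways to finish when only these pieces remain (= sum over removing one remaining piece with nothing left below it):
  1 left: {0}→1  {6}→1  {7}→1
  2 left: {0,6}→2  {0,7}→2  {4,6}→1  {5,7}→1  {6,7}→2
  3 left: {0,4,6}→3  {0,5,7}→3  {0,6,7}→6  {2,5,7}→1  {3,4,6}→1  {4,6,7}→3  {5,6,7}→3
  4 left: {0,2,5,7}→4  {0,3,4,6}→4  {0,4,6,7}→12  {0,5,6,7}→12  {1,3,4,6}→1  {2,5,6,7}→4  {3,4,6,7}→4  {4,5,6,7}→6
  5 left: {0,1,3,4,6}→5  {0,2,5,6,7}→20  {0,3,4,6,7}→20  {0,4,5,6,7}→30  {1,3,4,6,7}→5  {2,4,5,6,7}→10  {3,4,5,6,7}→10
  6 left: {0,1,3,4,6,7}→30  {0,2,4,5,6,7}→60  {0,3,4,5,6,7}→60  {1,3,4,5,6,7}→15  {2,3,4,5,6,7}→20
  placing 0:u first → 35 extensions
  placing 1:s first → 140 extensions
  placing 2:r first → 105 extensions
total linear extensions = 280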